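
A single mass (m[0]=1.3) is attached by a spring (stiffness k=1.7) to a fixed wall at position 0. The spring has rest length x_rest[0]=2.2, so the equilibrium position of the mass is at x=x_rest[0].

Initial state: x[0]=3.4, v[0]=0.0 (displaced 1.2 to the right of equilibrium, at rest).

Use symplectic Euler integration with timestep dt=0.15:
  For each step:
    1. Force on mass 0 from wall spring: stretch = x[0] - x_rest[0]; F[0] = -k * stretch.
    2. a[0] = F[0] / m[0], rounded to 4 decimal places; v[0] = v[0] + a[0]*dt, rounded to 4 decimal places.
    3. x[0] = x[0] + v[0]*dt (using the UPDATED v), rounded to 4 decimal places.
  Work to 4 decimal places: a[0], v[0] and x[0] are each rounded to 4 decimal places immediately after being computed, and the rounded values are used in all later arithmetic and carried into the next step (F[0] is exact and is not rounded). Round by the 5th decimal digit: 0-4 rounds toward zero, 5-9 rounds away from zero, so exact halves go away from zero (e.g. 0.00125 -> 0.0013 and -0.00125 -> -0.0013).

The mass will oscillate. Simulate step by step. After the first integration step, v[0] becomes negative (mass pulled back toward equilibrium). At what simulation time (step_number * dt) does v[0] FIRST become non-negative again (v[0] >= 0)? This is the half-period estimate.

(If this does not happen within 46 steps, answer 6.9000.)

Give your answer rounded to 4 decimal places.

Answer: 2.8500

Derivation:
Step 0: x=[3.4000] v=[0.0000]
Step 1: x=[3.3647] v=[-0.2354]
Step 2: x=[3.2951] v=[-0.4639]
Step 3: x=[3.1933] v=[-0.6787]
Step 4: x=[3.0623] v=[-0.8735]
Step 5: x=[2.9059] v=[-1.0426]
Step 6: x=[2.7287] v=[-1.1811]
Step 7: x=[2.5360] v=[-1.2848]
Step 8: x=[2.3334] v=[-1.3507]
Step 9: x=[2.1269] v=[-1.3769]
Step 10: x=[1.9225] v=[-1.3626]
Step 11: x=[1.7263] v=[-1.3082]
Step 12: x=[1.5440] v=[-1.2153]
Step 13: x=[1.3810] v=[-1.0866]
Step 14: x=[1.2421] v=[-0.9260]
Step 15: x=[1.1314] v=[-0.7381]
Step 16: x=[1.0521] v=[-0.5285]
Step 17: x=[1.0066] v=[-0.3033]
Step 18: x=[0.9962] v=[-0.0692]
Step 19: x=[1.0212] v=[0.1669]
First v>=0 after going negative at step 19, time=2.8500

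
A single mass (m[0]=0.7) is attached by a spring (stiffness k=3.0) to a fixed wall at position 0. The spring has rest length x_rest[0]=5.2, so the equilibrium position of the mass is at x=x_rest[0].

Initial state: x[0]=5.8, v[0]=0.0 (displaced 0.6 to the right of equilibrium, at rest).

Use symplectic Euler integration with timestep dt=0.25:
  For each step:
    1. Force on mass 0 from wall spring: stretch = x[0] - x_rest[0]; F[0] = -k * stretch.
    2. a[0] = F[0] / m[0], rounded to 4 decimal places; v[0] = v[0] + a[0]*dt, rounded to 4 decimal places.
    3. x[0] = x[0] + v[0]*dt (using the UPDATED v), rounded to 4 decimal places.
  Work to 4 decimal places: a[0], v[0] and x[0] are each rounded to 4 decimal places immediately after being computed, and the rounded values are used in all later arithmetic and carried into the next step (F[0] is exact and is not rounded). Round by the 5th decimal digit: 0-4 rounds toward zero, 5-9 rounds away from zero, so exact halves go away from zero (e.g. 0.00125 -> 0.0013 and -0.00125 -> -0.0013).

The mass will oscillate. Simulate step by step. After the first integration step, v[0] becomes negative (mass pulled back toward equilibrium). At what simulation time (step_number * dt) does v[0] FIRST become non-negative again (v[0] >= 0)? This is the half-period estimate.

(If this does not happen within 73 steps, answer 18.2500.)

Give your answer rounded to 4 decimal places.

Answer: 1.7500

Derivation:
Step 0: x=[5.8000] v=[0.0000]
Step 1: x=[5.6393] v=[-0.6429]
Step 2: x=[5.3609] v=[-1.1136]
Step 3: x=[5.0394] v=[-1.2860]
Step 4: x=[4.7609] v=[-1.1139]
Step 5: x=[4.6001] v=[-0.6434]
Step 6: x=[4.5999] v=[-0.0007]
Step 7: x=[4.7605] v=[0.6423]
First v>=0 after going negative at step 7, time=1.7500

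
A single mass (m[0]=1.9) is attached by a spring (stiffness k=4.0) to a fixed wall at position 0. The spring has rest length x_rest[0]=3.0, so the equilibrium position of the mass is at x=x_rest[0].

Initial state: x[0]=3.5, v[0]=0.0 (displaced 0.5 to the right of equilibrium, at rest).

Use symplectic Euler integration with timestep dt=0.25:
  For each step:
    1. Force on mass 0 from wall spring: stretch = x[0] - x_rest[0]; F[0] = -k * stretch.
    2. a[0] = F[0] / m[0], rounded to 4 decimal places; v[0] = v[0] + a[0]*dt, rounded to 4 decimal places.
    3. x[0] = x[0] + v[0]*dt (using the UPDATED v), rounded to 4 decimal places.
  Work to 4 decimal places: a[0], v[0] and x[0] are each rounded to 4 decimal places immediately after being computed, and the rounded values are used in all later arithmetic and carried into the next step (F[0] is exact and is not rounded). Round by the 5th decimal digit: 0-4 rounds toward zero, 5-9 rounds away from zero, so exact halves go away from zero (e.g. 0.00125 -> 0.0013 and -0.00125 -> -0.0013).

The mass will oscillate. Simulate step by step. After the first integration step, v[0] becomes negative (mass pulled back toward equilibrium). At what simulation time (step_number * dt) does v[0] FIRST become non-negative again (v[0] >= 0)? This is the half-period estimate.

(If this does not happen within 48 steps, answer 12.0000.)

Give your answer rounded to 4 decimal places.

Step 0: x=[3.5000] v=[0.0000]
Step 1: x=[3.4342] v=[-0.2632]
Step 2: x=[3.3113] v=[-0.4917]
Step 3: x=[3.1474] v=[-0.6556]
Step 4: x=[2.9641] v=[-0.7332]
Step 5: x=[2.7855] v=[-0.7143]
Step 6: x=[2.6352] v=[-0.6014]
Step 7: x=[2.5329] v=[-0.4094]
Step 8: x=[2.4920] v=[-0.1636]
Step 9: x=[2.5180] v=[0.1038]
First v>=0 after going negative at step 9, time=2.2500

Answer: 2.2500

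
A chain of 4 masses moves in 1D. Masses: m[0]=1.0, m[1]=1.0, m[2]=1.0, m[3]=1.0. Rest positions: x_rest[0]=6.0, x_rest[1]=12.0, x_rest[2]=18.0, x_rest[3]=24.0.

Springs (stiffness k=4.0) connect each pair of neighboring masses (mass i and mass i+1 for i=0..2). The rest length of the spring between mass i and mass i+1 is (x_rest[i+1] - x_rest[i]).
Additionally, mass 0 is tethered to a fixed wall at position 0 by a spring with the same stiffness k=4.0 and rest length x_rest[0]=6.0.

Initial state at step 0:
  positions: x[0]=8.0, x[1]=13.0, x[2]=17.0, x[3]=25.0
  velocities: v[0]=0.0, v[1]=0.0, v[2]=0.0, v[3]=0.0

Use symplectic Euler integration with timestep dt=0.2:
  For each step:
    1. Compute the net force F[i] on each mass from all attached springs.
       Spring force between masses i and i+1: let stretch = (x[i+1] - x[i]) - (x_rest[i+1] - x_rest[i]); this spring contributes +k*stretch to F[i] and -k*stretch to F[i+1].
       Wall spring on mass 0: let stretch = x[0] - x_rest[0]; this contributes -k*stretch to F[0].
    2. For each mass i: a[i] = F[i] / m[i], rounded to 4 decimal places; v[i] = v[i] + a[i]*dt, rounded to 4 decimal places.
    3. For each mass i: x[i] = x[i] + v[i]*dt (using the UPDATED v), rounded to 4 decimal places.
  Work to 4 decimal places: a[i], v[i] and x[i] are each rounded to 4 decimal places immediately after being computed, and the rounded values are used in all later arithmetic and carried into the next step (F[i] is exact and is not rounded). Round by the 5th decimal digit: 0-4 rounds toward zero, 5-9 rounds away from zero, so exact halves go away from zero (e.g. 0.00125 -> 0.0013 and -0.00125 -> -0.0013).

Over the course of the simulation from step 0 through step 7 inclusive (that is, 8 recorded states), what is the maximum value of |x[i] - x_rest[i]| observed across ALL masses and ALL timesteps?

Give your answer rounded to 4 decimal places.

Step 0: x=[8.0000 13.0000 17.0000 25.0000] v=[0.0000 0.0000 0.0000 0.0000]
Step 1: x=[7.5200 12.8400 17.6400 24.6800] v=[-2.4000 -0.8000 3.2000 -1.6000]
Step 2: x=[6.6880 12.5968 18.6384 24.1936] v=[-4.1600 -1.2160 4.9920 -2.4320]
Step 3: x=[5.7313 12.3748 19.5590 23.7784] v=[-4.7834 -1.1098 4.6029 -2.0762]
Step 4: x=[4.9206 12.2394 20.0052 23.6481] v=[-4.0536 -0.6772 2.2311 -0.6517]
Step 5: x=[4.4936 12.1755 19.7918 23.8949] v=[-2.1350 -0.3196 -1.0672 1.2340]
Step 6: x=[4.5767 12.1011 19.0162 24.4452] v=[0.4156 -0.3721 -3.8778 2.7515]
Step 7: x=[5.1315 11.9292 18.0029 25.0869] v=[2.7738 -0.8595 -5.0667 3.2083]
Max displacement = 2.0052

Answer: 2.0052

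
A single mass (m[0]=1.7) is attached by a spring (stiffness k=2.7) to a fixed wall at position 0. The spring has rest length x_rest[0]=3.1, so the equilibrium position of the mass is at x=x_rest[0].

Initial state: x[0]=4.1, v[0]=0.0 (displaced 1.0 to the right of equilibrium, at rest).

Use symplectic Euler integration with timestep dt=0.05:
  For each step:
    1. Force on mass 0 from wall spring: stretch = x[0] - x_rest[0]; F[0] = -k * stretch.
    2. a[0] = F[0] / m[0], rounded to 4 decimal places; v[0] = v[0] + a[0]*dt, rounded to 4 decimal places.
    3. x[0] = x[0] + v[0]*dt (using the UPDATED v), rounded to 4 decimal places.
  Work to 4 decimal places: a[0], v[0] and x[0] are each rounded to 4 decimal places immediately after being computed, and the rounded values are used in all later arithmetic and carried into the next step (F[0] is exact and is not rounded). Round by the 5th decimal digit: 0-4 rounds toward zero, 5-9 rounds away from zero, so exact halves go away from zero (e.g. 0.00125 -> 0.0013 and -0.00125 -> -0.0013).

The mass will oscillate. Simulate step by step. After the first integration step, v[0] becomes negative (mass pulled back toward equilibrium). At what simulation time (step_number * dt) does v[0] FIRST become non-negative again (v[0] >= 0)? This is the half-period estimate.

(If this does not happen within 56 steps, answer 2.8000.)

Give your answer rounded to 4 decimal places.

Answer: 2.5000

Derivation:
Step 0: x=[4.1000] v=[0.0000]
Step 1: x=[4.0960] v=[-0.0794]
Step 2: x=[4.0881] v=[-0.1585]
Step 3: x=[4.0763] v=[-0.2370]
Step 4: x=[4.0606] v=[-0.3145]
Step 5: x=[4.0411] v=[-0.3908]
Step 6: x=[4.0178] v=[-0.4655]
Step 7: x=[3.9909] v=[-0.5384]
Step 8: x=[3.9604] v=[-0.6092]
Step 9: x=[3.9265] v=[-0.6775]
Step 10: x=[3.8893] v=[-0.7431]
Step 11: x=[3.8490] v=[-0.8058]
Step 12: x=[3.8057] v=[-0.8653]
Step 13: x=[3.7596] v=[-0.9213]
Step 14: x=[3.7109] v=[-0.9737]
Step 15: x=[3.6598] v=[-1.0222]
Step 16: x=[3.6065] v=[-1.0667]
Step 17: x=[3.5512] v=[-1.1069]
Step 18: x=[3.4941] v=[-1.1427]
Step 19: x=[3.4354] v=[-1.1740]
Step 20: x=[3.3754] v=[-1.2006]
Step 21: x=[3.3143] v=[-1.2225]
Step 22: x=[3.2523] v=[-1.2395]
Step 23: x=[3.1897] v=[-1.2516]
Step 24: x=[3.1268] v=[-1.2587]
Step 25: x=[3.0638] v=[-1.2608]
Step 26: x=[3.0009] v=[-1.2579]
Step 27: x=[2.9384] v=[-1.2500]
Step 28: x=[2.8765] v=[-1.2372]
Step 29: x=[2.8155] v=[-1.2195]
Step 30: x=[2.7557] v=[-1.1969]
Step 31: x=[2.6972] v=[-1.1696]
Step 32: x=[2.6403] v=[-1.1376]
Step 33: x=[2.5852] v=[-1.1011]
Step 34: x=[2.5322] v=[-1.0602]
Step 35: x=[2.4814] v=[-1.0151]
Step 36: x=[2.4331] v=[-0.9660]
Step 37: x=[2.3875] v=[-0.9130]
Step 38: x=[2.3447] v=[-0.8564]
Step 39: x=[2.3049] v=[-0.7964]
Step 40: x=[2.2682] v=[-0.7333]
Step 41: x=[2.2348] v=[-0.6672]
Step 42: x=[2.2049] v=[-0.5985]
Step 43: x=[2.1785] v=[-0.5274]
Step 44: x=[2.1558] v=[-0.4542]
Step 45: x=[2.1368] v=[-0.3792]
Step 46: x=[2.1217] v=[-0.3027]
Step 47: x=[2.1105] v=[-0.2250]
Step 48: x=[2.1032] v=[-0.1464]
Step 49: x=[2.0998] v=[-0.0672]
Step 50: x=[2.1004] v=[0.0122]
First v>=0 after going negative at step 50, time=2.5000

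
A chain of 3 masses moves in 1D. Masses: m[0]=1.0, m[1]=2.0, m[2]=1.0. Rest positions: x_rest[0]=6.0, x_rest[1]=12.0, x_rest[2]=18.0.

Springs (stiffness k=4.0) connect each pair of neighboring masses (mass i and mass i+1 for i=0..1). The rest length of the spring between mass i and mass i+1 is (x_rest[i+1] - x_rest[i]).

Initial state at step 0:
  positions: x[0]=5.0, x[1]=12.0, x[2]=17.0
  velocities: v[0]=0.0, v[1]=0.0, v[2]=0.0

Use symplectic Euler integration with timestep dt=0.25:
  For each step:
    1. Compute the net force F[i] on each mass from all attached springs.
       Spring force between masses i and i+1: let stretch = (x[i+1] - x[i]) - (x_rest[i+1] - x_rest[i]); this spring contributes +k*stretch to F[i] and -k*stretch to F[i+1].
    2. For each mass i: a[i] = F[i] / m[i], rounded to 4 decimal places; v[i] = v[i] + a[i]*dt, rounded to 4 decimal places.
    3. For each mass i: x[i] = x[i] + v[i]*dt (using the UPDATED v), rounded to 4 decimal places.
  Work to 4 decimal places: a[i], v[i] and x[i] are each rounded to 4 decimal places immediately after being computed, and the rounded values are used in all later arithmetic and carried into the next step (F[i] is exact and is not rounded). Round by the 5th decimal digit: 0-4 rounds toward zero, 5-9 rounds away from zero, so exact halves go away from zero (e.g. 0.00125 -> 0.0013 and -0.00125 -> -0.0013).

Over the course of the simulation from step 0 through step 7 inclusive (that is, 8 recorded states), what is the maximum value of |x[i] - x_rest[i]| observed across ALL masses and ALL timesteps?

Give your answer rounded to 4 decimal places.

Answer: 1.0312

Derivation:
Step 0: x=[5.0000 12.0000 17.0000] v=[0.0000 0.0000 0.0000]
Step 1: x=[5.2500 11.7500 17.2500] v=[1.0000 -1.0000 1.0000]
Step 2: x=[5.6250 11.3750 17.6250] v=[1.5000 -1.5000 1.5000]
Step 3: x=[5.9375 11.0625 17.9375] v=[1.2500 -1.2500 1.2500]
Step 4: x=[6.0313 10.9688 18.0313] v=[0.3750 -0.3750 0.3750]
Step 5: x=[5.8594 11.1407 17.8594] v=[-0.6875 0.6875 -0.6875]
Step 6: x=[5.5079 11.4923 17.5079] v=[-1.4062 1.4062 -1.4062]
Step 7: x=[5.1525 11.8478 17.1525] v=[-1.4218 1.4218 -1.4218]
Max displacement = 1.0312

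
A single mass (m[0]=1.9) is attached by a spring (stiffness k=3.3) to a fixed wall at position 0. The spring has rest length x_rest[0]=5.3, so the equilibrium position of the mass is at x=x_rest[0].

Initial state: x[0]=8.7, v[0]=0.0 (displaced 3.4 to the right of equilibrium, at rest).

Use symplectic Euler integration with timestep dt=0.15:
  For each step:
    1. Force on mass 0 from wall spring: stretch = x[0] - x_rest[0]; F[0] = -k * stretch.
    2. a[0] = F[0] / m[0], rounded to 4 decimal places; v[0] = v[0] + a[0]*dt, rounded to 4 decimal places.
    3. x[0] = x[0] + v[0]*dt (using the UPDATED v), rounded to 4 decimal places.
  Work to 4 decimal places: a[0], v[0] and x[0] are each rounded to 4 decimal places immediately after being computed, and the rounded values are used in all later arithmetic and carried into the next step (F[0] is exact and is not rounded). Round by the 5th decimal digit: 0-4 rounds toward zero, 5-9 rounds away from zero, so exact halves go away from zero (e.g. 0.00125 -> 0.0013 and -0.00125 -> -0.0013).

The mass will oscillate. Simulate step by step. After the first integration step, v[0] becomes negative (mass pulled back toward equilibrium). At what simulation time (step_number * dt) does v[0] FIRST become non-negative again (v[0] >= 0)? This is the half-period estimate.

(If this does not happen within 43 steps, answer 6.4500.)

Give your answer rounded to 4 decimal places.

Answer: 2.4000

Derivation:
Step 0: x=[8.7000] v=[0.0000]
Step 1: x=[8.5671] v=[-0.8858]
Step 2: x=[8.3066] v=[-1.7370]
Step 3: x=[7.9286] v=[-2.5203]
Step 4: x=[7.4478] v=[-3.2051]
Step 5: x=[6.8831] v=[-3.7647]
Step 6: x=[6.2565] v=[-4.1771]
Step 7: x=[5.5926] v=[-4.4263]
Step 8: x=[4.9172] v=[-4.5025]
Step 9: x=[4.2568] v=[-4.4028]
Step 10: x=[3.6372] v=[-4.1310]
Step 11: x=[3.0825] v=[-3.6978]
Step 12: x=[2.6145] v=[-3.1201]
Step 13: x=[2.2514] v=[-2.4205]
Step 14: x=[2.0075] v=[-1.6263]
Step 15: x=[1.8922] v=[-0.7685]
Step 16: x=[1.9101] v=[0.1193]
First v>=0 after going negative at step 16, time=2.4000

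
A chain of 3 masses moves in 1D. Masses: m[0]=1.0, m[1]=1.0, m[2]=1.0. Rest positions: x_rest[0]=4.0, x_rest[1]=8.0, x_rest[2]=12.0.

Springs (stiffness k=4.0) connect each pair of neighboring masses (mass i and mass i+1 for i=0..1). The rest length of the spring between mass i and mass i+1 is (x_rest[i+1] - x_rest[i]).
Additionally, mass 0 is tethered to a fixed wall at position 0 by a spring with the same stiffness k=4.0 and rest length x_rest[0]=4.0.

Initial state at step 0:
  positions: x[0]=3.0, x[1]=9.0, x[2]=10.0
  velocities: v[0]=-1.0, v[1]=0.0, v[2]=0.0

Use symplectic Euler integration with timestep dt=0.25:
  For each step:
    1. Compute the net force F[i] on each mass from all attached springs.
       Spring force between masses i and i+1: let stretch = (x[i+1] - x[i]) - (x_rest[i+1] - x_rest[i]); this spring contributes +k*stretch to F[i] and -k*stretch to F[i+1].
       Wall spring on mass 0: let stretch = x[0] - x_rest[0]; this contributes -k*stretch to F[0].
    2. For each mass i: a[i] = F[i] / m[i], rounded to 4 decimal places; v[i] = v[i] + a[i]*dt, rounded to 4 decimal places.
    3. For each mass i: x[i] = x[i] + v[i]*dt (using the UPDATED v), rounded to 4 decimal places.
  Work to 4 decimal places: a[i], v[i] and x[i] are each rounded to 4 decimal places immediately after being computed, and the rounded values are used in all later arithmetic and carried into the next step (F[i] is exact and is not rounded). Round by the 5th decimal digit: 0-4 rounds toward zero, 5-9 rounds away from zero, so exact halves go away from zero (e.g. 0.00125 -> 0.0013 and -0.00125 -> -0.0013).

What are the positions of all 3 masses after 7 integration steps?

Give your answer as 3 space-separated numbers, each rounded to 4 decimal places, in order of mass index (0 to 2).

Step 0: x=[3.0000 9.0000 10.0000] v=[-1.0000 0.0000 0.0000]
Step 1: x=[3.5000 7.7500 10.7500] v=[2.0000 -5.0000 3.0000]
Step 2: x=[4.1875 6.1875 11.7500] v=[2.7500 -6.2500 4.0000]
Step 3: x=[4.3281 5.5156 12.3594] v=[0.5625 -2.6875 2.4375]
Step 4: x=[3.6836 6.2578 12.2578] v=[-2.5781 2.9688 -0.4063]
Step 5: x=[2.7617 7.8565 11.6562] v=[-3.6875 6.3946 -2.4063]
Step 6: x=[2.4231 9.1314 11.1047] v=[-1.3544 5.0995 -2.2060]
Step 7: x=[3.1558 9.2225 11.0599] v=[2.9308 0.3645 -0.1793]

Answer: 3.1558 9.2225 11.0599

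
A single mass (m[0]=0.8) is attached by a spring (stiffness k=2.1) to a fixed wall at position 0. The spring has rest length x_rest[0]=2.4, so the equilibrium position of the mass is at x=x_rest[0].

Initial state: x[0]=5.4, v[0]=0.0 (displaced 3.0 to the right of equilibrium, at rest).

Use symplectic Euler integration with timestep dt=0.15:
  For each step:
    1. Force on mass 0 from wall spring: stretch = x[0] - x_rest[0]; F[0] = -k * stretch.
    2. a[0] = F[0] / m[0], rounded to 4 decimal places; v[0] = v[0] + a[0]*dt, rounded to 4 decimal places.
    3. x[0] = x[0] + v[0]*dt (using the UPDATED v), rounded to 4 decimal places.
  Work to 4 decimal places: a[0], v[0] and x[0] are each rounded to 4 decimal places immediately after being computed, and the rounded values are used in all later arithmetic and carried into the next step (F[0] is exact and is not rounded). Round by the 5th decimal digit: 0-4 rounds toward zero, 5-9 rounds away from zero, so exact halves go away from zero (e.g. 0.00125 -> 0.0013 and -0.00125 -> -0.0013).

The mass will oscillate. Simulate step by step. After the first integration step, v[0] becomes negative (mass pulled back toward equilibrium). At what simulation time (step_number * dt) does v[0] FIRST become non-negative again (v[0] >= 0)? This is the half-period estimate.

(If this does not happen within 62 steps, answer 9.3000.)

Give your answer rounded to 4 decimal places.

Step 0: x=[5.4000] v=[0.0000]
Step 1: x=[5.2228] v=[-1.1813]
Step 2: x=[4.8789] v=[-2.2928]
Step 3: x=[4.3886] v=[-3.2689]
Step 4: x=[3.7808] v=[-4.0519]
Step 5: x=[3.0915] v=[-4.5956]
Step 6: x=[2.3613] v=[-4.8679]
Step 7: x=[1.6334] v=[-4.8527]
Step 8: x=[0.9508] v=[-4.5509]
Step 9: x=[0.3538] v=[-3.9803]
Step 10: x=[-0.1224] v=[-3.1746]
Step 11: x=[-0.4496] v=[-2.1814]
Step 12: x=[-0.6085] v=[-1.0594]
Step 13: x=[-0.5897] v=[0.1252]
First v>=0 after going negative at step 13, time=1.9500

Answer: 1.9500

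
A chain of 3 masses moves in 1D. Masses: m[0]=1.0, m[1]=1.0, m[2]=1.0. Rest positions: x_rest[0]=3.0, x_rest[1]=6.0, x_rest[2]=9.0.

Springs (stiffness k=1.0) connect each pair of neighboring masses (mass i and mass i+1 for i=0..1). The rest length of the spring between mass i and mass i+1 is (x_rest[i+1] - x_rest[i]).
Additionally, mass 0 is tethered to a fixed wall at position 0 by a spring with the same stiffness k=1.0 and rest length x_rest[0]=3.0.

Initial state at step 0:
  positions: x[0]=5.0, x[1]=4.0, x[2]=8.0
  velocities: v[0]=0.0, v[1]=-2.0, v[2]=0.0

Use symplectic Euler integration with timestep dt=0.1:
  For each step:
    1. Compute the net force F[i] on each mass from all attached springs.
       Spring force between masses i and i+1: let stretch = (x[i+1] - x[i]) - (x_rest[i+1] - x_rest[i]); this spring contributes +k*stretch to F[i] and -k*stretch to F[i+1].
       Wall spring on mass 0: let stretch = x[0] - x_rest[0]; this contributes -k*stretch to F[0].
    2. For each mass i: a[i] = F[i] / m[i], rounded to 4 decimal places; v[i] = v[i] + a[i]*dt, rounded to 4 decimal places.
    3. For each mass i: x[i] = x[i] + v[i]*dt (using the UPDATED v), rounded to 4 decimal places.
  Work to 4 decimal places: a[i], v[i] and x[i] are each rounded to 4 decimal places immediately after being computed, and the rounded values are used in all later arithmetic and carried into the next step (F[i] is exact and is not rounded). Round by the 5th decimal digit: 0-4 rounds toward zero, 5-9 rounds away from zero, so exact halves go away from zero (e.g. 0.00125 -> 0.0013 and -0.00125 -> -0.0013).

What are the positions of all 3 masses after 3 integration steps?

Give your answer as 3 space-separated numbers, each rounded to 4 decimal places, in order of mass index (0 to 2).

Step 0: x=[5.0000 4.0000 8.0000] v=[0.0000 -2.0000 0.0000]
Step 1: x=[4.9400 3.8500 7.9900] v=[-0.6000 -1.5000 -0.1000]
Step 2: x=[4.8197 3.7523 7.9686] v=[-1.2030 -0.9770 -0.2140]
Step 3: x=[4.6405 3.7074 7.9350] v=[-1.7917 -0.4486 -0.3356]

Answer: 4.6405 3.7074 7.9350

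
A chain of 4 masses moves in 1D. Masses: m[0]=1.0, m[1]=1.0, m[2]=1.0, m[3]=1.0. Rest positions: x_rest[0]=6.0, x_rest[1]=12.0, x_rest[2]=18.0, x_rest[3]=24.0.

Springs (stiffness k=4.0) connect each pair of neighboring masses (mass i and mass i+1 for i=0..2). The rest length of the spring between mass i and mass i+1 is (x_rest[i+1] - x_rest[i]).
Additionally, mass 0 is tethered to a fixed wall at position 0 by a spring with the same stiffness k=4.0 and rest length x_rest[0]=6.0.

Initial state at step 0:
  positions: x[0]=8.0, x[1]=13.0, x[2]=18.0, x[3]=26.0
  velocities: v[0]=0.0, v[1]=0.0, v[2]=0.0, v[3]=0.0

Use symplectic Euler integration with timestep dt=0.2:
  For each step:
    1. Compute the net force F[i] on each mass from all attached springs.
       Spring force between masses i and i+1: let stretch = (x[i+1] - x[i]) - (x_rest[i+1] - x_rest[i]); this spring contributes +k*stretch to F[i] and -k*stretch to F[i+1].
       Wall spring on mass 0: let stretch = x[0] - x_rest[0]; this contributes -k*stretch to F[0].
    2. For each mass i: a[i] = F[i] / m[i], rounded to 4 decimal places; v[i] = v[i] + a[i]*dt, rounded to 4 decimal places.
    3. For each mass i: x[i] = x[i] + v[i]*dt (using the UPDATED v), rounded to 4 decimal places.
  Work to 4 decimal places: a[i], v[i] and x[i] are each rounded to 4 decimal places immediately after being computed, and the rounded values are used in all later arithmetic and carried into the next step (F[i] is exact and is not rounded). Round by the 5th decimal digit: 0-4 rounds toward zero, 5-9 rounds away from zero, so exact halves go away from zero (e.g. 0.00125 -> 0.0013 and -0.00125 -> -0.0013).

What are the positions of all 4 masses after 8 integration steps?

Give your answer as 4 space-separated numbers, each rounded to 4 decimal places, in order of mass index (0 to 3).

Step 0: x=[8.0000 13.0000 18.0000 26.0000] v=[0.0000 0.0000 0.0000 0.0000]
Step 1: x=[7.5200 13.0000 18.4800 25.6800] v=[-2.4000 0.0000 2.4000 -1.6000]
Step 2: x=[6.7136 13.0000 19.2352 25.1680] v=[-4.0320 0.0000 3.7760 -2.5600]
Step 3: x=[5.8388 12.9918 19.9420 24.6668] v=[-4.3738 -0.0410 3.5341 -2.5062]
Step 4: x=[5.1743 12.9512 20.2928 24.3696] v=[-3.3224 -0.2032 1.7538 -1.4860]
Step 5: x=[4.9262 12.8409 20.1212 24.3801] v=[-1.2403 -0.5514 -0.8580 0.0526]
Step 6: x=[5.1563 12.6291 19.4662 24.6692] v=[1.1505 -1.0589 -3.2751 1.4455]
Step 7: x=[5.7570 12.3156 18.5497 25.0858] v=[3.0037 -1.5675 -4.5824 2.0831]
Step 8: x=[6.4860 11.9502 17.6815 25.4166] v=[3.6450 -1.8271 -4.3408 1.6542]

Answer: 6.4860 11.9502 17.6815 25.4166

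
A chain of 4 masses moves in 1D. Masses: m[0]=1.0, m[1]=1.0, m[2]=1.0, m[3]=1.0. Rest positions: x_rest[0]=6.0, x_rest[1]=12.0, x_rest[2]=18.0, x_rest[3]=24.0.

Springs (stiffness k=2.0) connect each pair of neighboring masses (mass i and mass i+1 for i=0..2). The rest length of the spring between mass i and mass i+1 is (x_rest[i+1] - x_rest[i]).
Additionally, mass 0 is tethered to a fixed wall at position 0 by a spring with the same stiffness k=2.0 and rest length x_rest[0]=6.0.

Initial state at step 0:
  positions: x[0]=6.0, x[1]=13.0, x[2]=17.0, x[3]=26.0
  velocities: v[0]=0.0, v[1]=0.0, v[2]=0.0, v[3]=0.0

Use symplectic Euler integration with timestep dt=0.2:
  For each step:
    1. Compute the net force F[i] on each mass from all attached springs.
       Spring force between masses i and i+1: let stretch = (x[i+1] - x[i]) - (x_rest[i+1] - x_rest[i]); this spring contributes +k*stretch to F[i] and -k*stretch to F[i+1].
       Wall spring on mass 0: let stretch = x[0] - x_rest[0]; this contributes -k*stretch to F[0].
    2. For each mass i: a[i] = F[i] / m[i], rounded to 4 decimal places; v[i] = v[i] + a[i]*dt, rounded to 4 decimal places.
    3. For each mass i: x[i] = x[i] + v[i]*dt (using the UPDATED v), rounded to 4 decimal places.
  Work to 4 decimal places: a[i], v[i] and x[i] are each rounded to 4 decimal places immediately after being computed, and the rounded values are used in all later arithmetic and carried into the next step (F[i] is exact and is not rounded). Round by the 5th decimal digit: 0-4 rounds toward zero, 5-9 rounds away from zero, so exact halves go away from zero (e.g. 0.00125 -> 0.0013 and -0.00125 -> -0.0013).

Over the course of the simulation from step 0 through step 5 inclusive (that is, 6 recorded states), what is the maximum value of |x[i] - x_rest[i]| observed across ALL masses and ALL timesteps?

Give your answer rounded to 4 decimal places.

Answer: 2.0996

Derivation:
Step 0: x=[6.0000 13.0000 17.0000 26.0000] v=[0.0000 0.0000 0.0000 0.0000]
Step 1: x=[6.0800 12.7600 17.4000 25.7600] v=[0.4000 -1.2000 2.0000 -1.2000]
Step 2: x=[6.2080 12.3568 18.0976 25.3312] v=[0.6400 -2.0160 3.4880 -2.1440]
Step 3: x=[6.3313 11.9210 18.9146 24.8037] v=[0.6163 -2.1792 4.0851 -2.6374]
Step 4: x=[6.3952 11.5975 19.6433 24.2851] v=[0.3197 -1.6176 3.6433 -2.5930]
Step 5: x=[6.3637 11.5015 20.0996 23.8752] v=[-0.1575 -0.4802 2.2817 -2.0497]
Max displacement = 2.0996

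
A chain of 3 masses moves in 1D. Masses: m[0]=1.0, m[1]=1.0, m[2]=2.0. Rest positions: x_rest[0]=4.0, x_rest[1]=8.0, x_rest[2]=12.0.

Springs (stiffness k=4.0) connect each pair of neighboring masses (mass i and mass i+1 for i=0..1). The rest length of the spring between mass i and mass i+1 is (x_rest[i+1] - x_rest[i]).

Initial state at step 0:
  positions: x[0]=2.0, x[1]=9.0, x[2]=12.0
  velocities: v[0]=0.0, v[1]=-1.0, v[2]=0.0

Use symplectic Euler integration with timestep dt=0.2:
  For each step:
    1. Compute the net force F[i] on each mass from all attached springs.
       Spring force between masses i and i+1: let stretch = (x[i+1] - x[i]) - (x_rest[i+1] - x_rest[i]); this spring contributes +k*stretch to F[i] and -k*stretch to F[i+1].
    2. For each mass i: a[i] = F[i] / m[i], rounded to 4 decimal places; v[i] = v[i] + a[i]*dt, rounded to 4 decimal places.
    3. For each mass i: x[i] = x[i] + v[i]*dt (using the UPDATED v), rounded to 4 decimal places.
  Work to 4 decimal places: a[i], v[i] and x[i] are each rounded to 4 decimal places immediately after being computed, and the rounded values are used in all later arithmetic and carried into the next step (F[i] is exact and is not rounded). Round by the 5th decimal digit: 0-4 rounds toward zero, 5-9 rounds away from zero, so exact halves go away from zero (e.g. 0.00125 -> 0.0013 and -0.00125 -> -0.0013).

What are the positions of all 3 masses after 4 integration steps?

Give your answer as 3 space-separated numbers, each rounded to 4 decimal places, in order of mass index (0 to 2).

Step 0: x=[2.0000 9.0000 12.0000] v=[0.0000 -1.0000 0.0000]
Step 1: x=[2.4800 8.1600 12.0800] v=[2.4000 -4.2000 0.4000]
Step 2: x=[3.2288 7.0384 12.1664] v=[3.7440 -5.6080 0.4320]
Step 3: x=[3.9471 6.1277 12.1626] v=[3.5917 -4.5533 -0.0192]
Step 4: x=[4.3743 5.8337 11.9960] v=[2.1362 -1.4699 -0.8332]

Answer: 4.3743 5.8337 11.9960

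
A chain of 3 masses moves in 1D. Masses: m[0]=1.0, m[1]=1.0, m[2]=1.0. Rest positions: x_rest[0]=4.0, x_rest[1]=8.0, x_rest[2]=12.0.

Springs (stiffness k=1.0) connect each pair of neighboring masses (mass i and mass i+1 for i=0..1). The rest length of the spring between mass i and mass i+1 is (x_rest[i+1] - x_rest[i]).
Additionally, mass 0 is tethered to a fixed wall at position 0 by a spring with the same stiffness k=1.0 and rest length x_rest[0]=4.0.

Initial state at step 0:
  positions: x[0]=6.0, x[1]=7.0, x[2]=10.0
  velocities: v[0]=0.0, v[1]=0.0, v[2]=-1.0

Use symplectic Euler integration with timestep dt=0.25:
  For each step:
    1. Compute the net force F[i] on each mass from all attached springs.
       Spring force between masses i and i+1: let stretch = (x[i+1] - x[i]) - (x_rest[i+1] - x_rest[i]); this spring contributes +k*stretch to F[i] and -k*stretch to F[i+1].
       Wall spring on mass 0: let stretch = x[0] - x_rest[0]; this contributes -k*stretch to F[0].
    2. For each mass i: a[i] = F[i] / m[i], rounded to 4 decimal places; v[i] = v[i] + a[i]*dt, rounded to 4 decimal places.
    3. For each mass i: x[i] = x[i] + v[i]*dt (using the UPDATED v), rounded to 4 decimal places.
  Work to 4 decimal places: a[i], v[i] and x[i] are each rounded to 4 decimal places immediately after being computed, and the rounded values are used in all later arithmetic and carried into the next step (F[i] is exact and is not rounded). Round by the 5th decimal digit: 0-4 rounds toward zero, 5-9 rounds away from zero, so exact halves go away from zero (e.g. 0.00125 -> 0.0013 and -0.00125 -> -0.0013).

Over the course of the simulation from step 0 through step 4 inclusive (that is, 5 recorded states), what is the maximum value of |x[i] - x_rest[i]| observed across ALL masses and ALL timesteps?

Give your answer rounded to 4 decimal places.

Answer: 2.2971

Derivation:
Step 0: x=[6.0000 7.0000 10.0000] v=[0.0000 0.0000 -1.0000]
Step 1: x=[5.6875 7.1250 9.8125] v=[-1.2500 0.5000 -0.7500]
Step 2: x=[5.1094 7.3281 9.7070] v=[-2.3125 0.8125 -0.4219]
Step 3: x=[4.3506 7.5413 9.7029] v=[-3.0352 0.8526 -0.0166]
Step 4: x=[3.5193 7.6901 9.8137] v=[-3.3252 0.5953 0.4430]
Max displacement = 2.2971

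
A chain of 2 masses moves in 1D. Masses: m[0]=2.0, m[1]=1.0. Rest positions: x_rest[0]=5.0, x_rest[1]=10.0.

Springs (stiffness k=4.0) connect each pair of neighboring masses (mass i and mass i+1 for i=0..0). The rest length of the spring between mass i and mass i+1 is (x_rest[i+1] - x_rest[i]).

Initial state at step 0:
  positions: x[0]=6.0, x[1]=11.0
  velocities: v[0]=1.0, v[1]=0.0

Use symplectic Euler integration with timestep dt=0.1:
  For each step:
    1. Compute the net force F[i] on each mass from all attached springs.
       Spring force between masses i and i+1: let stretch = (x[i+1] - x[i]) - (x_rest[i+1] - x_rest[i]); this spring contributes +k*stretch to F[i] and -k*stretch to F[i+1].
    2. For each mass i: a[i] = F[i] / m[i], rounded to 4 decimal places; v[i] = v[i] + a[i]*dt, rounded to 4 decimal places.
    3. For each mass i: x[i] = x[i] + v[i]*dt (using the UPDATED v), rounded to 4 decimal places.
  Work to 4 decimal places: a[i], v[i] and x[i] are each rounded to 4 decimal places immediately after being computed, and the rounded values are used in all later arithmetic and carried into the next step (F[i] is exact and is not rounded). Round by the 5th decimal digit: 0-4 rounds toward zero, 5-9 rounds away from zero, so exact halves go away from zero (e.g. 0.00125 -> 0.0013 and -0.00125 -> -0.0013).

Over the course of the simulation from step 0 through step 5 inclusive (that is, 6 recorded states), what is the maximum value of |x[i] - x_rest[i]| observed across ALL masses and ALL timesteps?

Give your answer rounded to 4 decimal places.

Answer: 1.4625

Derivation:
Step 0: x=[6.0000 11.0000] v=[1.0000 0.0000]
Step 1: x=[6.1000 11.0000] v=[1.0000 0.0000]
Step 2: x=[6.1980 11.0040] v=[0.9800 0.0400]
Step 3: x=[6.2921 11.0158] v=[0.9412 0.1176]
Step 4: x=[6.3807 11.0386] v=[0.8859 0.2281]
Step 5: x=[6.4625 11.0751] v=[0.8175 0.3649]
Max displacement = 1.4625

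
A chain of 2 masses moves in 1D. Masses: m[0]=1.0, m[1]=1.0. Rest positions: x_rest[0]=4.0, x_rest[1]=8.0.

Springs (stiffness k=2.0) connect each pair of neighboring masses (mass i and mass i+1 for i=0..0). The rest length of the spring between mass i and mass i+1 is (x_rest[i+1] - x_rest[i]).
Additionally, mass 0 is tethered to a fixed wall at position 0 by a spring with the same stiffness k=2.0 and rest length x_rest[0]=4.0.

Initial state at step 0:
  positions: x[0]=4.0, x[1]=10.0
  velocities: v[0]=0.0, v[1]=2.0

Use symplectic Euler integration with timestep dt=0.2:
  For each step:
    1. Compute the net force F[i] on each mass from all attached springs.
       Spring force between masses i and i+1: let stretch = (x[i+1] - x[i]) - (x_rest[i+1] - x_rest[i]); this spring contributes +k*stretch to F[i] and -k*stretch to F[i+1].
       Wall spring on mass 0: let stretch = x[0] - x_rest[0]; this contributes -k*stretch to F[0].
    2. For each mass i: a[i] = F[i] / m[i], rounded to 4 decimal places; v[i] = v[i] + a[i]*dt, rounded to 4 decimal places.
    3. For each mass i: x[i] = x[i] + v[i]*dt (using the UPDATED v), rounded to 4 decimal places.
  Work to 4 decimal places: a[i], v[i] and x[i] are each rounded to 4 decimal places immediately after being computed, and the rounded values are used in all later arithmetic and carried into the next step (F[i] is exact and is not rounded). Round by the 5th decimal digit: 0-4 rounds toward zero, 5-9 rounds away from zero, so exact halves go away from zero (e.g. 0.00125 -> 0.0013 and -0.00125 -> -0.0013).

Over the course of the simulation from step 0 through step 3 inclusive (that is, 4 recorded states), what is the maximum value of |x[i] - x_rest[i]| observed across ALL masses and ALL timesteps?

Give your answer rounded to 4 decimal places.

Answer: 2.3136

Derivation:
Step 0: x=[4.0000 10.0000] v=[0.0000 2.0000]
Step 1: x=[4.1600 10.2400] v=[0.8000 1.2000]
Step 2: x=[4.4736 10.3136] v=[1.5680 0.3680]
Step 3: x=[4.8965 10.2400] v=[2.1146 -0.3680]
Max displacement = 2.3136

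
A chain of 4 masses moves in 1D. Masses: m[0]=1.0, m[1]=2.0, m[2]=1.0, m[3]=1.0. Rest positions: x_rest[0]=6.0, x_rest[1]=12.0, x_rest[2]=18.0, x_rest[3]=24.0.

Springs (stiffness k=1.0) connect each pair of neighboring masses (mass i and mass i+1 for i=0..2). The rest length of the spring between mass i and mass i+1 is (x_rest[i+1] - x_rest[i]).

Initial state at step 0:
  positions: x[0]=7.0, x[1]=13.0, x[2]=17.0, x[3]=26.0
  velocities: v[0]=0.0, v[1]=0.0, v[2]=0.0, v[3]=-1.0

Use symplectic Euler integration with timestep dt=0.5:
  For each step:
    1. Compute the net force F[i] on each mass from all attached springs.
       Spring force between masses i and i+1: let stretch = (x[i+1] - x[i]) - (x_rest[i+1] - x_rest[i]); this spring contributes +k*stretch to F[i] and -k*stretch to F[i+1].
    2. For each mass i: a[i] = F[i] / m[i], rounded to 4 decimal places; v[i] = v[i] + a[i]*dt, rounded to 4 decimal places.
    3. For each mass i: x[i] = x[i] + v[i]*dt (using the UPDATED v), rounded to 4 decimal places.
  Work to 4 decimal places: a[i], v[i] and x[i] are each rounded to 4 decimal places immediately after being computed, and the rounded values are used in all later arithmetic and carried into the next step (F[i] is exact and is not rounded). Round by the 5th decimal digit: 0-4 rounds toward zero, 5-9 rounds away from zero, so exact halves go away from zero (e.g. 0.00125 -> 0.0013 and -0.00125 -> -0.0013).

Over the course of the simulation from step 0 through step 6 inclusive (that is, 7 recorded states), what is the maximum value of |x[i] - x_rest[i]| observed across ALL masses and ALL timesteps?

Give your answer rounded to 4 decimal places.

Answer: 2.3360

Derivation:
Step 0: x=[7.0000 13.0000 17.0000 26.0000] v=[0.0000 0.0000 0.0000 -1.0000]
Step 1: x=[7.0000 12.7500 18.2500 24.7500] v=[0.0000 -0.5000 2.5000 -2.5000]
Step 2: x=[6.9375 12.4688 19.7500 23.3750] v=[-0.1250 -0.5625 3.0000 -2.7500]
Step 3: x=[6.7578 12.4063 20.3360 22.5938] v=[-0.3594 -0.1250 1.1719 -1.5625]
Step 4: x=[6.4902 12.6290 19.5040 22.7481] v=[-0.5352 0.4453 -1.6641 0.3086]
Step 5: x=[6.2573 12.9437 17.7642 23.5914] v=[-0.4658 0.6294 -3.4796 1.6866]
Step 6: x=[6.1960 13.0252 16.2761 24.4779] v=[-0.1226 0.1629 -2.9763 1.7730]
Max displacement = 2.3360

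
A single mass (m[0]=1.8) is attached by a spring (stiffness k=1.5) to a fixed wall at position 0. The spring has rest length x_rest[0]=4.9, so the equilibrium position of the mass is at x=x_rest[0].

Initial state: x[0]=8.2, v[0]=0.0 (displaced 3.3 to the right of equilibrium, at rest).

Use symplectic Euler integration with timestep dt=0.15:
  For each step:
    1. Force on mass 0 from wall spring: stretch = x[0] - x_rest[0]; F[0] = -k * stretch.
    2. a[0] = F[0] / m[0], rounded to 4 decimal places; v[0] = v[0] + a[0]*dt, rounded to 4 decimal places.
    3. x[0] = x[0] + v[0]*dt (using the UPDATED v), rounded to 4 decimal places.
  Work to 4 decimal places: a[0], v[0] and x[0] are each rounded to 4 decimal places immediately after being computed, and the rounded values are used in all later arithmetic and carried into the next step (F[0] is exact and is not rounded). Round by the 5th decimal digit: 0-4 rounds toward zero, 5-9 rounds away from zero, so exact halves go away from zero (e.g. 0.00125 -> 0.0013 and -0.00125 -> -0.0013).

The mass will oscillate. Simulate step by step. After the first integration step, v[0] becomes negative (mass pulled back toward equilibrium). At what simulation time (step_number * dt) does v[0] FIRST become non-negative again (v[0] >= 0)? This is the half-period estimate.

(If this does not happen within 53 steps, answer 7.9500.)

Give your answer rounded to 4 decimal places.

Step 0: x=[8.2000] v=[0.0000]
Step 1: x=[8.1381] v=[-0.4125]
Step 2: x=[8.0155] v=[-0.8173]
Step 3: x=[7.8345] v=[-1.2067]
Step 4: x=[7.5985] v=[-1.5735]
Step 5: x=[7.3119] v=[-1.9108]
Step 6: x=[6.9801] v=[-2.2123]
Step 7: x=[6.6093] v=[-2.4723]
Step 8: x=[6.2064] v=[-2.6860]
Step 9: x=[5.7790] v=[-2.8493]
Step 10: x=[5.3351] v=[-2.9592]
Step 11: x=[4.8831] v=[-3.0136]
Step 12: x=[4.4314] v=[-3.0115]
Step 13: x=[3.9885] v=[-2.9529]
Step 14: x=[3.5627] v=[-2.8390]
Step 15: x=[3.1619] v=[-2.6718]
Step 16: x=[2.7937] v=[-2.4545]
Step 17: x=[2.4650] v=[-2.1912]
Step 18: x=[2.1820] v=[-1.8868]
Step 19: x=[1.9499] v=[-1.5471]
Step 20: x=[1.7732] v=[-1.1783]
Step 21: x=[1.6551] v=[-0.7874]
Step 22: x=[1.5978] v=[-0.3818]
Step 23: x=[1.6025] v=[0.0310]
First v>=0 after going negative at step 23, time=3.4500

Answer: 3.4500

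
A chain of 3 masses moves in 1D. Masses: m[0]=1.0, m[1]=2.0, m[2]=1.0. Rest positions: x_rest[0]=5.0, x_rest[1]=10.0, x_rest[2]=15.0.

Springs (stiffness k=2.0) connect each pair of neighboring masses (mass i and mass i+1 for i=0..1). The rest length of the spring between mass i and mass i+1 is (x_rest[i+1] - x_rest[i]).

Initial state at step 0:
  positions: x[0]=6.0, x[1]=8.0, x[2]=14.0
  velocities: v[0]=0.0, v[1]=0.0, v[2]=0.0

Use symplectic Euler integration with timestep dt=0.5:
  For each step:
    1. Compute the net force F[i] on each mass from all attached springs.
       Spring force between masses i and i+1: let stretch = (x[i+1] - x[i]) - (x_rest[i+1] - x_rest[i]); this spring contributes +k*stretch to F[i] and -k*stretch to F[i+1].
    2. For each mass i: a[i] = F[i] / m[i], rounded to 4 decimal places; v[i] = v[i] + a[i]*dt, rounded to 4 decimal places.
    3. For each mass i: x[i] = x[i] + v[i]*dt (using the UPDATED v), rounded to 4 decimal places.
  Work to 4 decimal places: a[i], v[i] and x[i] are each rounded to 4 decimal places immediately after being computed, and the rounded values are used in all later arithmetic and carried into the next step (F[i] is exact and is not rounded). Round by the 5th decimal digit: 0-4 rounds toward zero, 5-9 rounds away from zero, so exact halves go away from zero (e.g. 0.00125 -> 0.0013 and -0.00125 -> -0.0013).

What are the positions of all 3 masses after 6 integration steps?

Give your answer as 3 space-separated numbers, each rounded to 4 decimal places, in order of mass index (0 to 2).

Answer: 4.9844 8.0001 15.0157

Derivation:
Step 0: x=[6.0000 8.0000 14.0000] v=[0.0000 0.0000 0.0000]
Step 1: x=[4.5000 9.0000 13.5000] v=[-3.0000 2.0000 -1.0000]
Step 2: x=[2.7500 10.0000 13.2500] v=[-3.5000 2.0000 -0.5000]
Step 3: x=[2.1250 10.0000 13.8750] v=[-1.2500 0.0000 1.2500]
Step 4: x=[2.9375 9.0000 15.0625] v=[1.6250 -2.0000 2.3750]
Step 5: x=[4.2813 8.0000 15.7188] v=[2.6875 -2.0000 1.3125]
Step 6: x=[4.9844 8.0001 15.0157] v=[1.4062 0.0001 -1.4063]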